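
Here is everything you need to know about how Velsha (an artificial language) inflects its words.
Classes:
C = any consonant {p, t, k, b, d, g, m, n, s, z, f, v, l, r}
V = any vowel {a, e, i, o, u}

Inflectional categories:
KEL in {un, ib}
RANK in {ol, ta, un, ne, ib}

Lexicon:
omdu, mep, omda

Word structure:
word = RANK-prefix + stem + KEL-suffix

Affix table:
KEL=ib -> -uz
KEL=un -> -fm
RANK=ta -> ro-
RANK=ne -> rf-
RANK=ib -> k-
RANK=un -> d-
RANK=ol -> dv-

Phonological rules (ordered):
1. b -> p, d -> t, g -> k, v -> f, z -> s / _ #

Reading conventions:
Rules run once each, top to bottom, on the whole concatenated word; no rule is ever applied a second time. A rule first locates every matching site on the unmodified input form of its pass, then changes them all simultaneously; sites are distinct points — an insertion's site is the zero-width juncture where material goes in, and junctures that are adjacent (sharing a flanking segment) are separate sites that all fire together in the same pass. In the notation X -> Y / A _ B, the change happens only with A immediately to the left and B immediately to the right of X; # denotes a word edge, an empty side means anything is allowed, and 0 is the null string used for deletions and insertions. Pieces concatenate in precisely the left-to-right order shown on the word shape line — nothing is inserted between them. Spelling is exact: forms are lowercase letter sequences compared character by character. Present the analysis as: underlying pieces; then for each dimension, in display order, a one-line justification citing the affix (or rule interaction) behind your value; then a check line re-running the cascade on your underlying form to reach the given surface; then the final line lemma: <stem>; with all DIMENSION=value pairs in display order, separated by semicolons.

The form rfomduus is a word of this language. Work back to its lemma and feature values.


underlying: rf-omdu-uz
KEL=ib - signalled by the affix -uz
RANK=ne - signalled by the affix rf-
check: rfomduuz -> rfomduus
lemma: omdu; KEL=ib; RANK=ne


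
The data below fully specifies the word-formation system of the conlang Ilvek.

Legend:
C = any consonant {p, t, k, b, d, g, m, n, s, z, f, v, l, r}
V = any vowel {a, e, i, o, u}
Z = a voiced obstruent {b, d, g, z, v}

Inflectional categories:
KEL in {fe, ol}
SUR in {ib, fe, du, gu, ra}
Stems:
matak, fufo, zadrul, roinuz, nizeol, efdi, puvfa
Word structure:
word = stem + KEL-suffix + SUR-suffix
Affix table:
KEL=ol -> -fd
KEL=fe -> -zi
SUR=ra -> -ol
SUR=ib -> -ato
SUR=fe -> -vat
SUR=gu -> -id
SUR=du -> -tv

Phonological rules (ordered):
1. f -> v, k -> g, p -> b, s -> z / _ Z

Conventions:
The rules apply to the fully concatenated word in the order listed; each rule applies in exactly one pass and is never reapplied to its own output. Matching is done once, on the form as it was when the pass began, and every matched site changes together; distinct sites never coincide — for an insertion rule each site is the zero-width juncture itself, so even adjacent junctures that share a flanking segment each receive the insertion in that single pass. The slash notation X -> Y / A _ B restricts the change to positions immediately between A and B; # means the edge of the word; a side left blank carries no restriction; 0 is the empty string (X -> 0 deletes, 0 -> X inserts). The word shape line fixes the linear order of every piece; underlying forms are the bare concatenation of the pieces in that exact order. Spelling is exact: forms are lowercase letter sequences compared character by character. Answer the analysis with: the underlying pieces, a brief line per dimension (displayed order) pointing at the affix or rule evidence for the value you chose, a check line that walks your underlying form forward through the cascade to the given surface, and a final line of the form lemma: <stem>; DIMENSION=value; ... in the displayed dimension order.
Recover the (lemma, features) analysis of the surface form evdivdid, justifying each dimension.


underlying: efdi-fd-id
KEL=ol - signalled by the affix -fd
SUR=gu - signalled by the affix -id
check: efdifdid -> evdivdid
lemma: efdi; KEL=ol; SUR=gu


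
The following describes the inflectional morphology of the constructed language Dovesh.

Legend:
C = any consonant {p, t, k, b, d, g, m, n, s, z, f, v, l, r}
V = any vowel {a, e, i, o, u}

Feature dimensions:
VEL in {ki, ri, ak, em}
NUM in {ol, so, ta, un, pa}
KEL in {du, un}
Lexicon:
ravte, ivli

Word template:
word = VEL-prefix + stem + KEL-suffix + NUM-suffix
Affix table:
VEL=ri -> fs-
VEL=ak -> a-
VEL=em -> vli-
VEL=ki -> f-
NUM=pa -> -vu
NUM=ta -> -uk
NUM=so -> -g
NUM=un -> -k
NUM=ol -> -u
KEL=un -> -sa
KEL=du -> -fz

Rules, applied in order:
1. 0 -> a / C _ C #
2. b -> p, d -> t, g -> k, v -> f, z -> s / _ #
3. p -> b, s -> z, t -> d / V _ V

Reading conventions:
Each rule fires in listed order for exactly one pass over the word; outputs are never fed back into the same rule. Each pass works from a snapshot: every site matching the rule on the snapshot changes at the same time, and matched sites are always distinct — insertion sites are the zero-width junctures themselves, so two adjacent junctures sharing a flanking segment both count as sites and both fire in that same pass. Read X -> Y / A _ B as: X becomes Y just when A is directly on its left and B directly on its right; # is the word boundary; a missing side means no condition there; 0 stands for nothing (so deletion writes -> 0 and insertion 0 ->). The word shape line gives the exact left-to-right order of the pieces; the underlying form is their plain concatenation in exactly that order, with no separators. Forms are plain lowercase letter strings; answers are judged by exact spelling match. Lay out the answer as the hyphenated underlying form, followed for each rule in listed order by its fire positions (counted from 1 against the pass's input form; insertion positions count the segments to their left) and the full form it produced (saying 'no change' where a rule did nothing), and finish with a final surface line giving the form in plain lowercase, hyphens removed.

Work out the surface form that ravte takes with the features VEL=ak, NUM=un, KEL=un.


underlying: a-ravte-sa-k
1. 0 -> a / C _ C #: no change
2. b -> p, d -> t, g -> k, v -> f, z -> s / _ #: no change
3. p -> b, s -> z, t -> d / V _ V: fires at position(s) 7: aravtezak
surface: aravtezak


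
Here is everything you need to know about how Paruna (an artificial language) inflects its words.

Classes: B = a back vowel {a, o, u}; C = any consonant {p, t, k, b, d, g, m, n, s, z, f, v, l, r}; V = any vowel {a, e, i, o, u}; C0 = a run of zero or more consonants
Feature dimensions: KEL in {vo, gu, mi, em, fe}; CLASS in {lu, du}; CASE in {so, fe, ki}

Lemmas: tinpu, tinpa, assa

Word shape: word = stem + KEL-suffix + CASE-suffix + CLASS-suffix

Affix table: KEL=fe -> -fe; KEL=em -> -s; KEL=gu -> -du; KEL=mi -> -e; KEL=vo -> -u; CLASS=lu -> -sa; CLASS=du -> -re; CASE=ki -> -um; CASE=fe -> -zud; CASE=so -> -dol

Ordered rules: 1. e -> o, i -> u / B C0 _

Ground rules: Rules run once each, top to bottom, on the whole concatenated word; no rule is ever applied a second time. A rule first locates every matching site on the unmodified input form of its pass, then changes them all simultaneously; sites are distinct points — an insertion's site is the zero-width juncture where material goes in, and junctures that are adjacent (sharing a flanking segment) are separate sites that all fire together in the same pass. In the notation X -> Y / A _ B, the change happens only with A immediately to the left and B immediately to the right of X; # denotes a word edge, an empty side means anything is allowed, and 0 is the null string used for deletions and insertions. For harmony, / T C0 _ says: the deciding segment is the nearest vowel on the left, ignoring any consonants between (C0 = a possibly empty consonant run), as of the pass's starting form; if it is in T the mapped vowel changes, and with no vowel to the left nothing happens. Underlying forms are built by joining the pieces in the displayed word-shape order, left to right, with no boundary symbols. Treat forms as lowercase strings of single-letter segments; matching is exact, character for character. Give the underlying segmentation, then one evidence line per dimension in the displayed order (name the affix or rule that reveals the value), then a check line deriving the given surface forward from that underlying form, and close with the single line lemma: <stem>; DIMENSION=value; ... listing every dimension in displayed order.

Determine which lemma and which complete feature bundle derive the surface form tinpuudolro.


underlying: tinpu-u-dol-re
KEL=vo - signalled by the affix -u
CLASS=du - signalled by the affix -re
CASE=so - signalled by the affix -dol
check: tinpuudolre -> tinpuudolro
lemma: tinpu; KEL=vo; CLASS=du; CASE=so


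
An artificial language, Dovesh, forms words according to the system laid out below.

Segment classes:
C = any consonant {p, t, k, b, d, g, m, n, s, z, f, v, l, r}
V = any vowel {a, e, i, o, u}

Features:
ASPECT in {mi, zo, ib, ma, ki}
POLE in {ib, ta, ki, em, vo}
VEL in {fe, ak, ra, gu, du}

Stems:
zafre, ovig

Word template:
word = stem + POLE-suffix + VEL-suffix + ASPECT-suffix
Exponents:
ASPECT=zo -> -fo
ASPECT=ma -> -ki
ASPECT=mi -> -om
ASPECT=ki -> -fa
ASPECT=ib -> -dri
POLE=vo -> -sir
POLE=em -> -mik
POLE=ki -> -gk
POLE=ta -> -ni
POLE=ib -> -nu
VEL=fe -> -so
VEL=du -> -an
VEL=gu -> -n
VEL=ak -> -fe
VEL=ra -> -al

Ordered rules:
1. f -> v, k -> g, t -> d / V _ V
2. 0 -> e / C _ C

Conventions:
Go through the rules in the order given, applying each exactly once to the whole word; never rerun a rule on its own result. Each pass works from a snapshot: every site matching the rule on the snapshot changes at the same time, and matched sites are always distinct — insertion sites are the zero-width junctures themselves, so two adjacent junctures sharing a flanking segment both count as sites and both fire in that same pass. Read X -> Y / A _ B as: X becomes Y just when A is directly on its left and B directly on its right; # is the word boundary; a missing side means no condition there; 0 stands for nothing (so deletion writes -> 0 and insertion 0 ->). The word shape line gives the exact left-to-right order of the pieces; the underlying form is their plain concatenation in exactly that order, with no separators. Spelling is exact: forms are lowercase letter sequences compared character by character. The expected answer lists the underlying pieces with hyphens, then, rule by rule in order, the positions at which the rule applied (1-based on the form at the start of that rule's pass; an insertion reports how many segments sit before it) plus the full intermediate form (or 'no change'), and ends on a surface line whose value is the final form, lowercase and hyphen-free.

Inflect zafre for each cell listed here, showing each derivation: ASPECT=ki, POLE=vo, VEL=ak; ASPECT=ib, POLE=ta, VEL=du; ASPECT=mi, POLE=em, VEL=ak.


cell ASPECT=ki, POLE=vo, VEL=ak:
underlying: zafre-sir-fe-fa
1. f -> v, k -> g, t -> d / V _ V: fires at position(s) 11: zafresirfeva
2. 0 -> e / C _ C: inserts after position(s) 3, 8: zaferesirefeva
surface: zaferesirefeva

cell ASPECT=ib, POLE=ta, VEL=du:
underlying: zafre-ni-an-dri
1. f -> v, k -> g, t -> d / V _ V: no change
2. 0 -> e / C _ C: inserts after position(s) 3, 9, 10: zaferenianederi
surface: zaferenianederi

cell ASPECT=mi, POLE=em, VEL=ak:
underlying: zafre-mik-fe-om
1. f -> v, k -> g, t -> d / V _ V: no change
2. 0 -> e / C _ C: inserts after position(s) 3, 8: zaferemikefeom
surface: zaferemikefeom


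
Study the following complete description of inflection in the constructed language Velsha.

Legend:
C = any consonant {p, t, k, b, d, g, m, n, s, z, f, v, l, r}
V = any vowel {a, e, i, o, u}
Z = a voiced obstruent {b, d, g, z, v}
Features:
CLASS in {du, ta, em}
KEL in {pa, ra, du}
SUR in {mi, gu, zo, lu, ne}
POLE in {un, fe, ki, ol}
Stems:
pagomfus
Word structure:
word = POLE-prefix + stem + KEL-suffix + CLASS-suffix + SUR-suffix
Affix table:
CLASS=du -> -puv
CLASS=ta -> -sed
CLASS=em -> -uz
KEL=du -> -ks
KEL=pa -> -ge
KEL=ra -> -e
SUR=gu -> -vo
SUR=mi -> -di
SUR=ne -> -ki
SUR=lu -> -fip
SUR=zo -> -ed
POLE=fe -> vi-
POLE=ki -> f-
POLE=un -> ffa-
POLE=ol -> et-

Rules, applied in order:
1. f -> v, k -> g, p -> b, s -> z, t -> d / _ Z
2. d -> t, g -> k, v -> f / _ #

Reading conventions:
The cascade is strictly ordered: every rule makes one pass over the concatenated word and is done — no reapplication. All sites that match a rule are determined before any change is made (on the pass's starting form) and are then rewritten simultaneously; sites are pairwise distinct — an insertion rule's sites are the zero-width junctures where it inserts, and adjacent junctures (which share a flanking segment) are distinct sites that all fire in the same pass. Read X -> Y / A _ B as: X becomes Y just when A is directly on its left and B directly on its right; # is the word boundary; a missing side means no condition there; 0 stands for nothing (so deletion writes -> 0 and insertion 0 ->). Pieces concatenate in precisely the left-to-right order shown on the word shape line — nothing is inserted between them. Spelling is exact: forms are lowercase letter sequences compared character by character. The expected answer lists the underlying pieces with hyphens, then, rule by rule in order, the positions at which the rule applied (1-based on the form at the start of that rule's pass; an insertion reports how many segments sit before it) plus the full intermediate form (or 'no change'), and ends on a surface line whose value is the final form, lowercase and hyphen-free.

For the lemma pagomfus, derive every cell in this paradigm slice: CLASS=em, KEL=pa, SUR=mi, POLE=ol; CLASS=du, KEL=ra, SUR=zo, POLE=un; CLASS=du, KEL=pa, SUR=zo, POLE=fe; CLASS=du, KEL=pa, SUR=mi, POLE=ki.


cell CLASS=em, KEL=pa, SUR=mi, POLE=ol:
underlying: et-pagomfus-ge-uz-di
1. f -> v, k -> g, p -> b, s -> z, t -> d / _ Z: fires at position(s) 10: etpagomfuzgeuzdi
2. d -> t, g -> k, v -> f / _ #: no change
surface: etpagomfuzgeuzdi

cell CLASS=du, KEL=ra, SUR=zo, POLE=un:
underlying: ffa-pagomfus-e-puv-ed
1. f -> v, k -> g, p -> b, s -> z, t -> d / _ Z: no change
2. d -> t, g -> k, v -> f / _ #: fires at position(s) 17: ffapagomfusepuvet
surface: ffapagomfusepuvet

cell CLASS=du, KEL=pa, SUR=zo, POLE=fe:
underlying: vi-pagomfus-ge-puv-ed
1. f -> v, k -> g, p -> b, s -> z, t -> d / _ Z: fires at position(s) 10: vipagomfuzgepuved
2. d -> t, g -> k, v -> f / _ #: fires at position(s) 17: vipagomfuzgepuvet
surface: vipagomfuzgepuvet

cell CLASS=du, KEL=pa, SUR=mi, POLE=ki:
underlying: f-pagomfus-ge-puv-di
1. f -> v, k -> g, p -> b, s -> z, t -> d / _ Z: fires at position(s) 9: fpagomfuzgepuvdi
2. d -> t, g -> k, v -> f / _ #: no change
surface: fpagomfuzgepuvdi


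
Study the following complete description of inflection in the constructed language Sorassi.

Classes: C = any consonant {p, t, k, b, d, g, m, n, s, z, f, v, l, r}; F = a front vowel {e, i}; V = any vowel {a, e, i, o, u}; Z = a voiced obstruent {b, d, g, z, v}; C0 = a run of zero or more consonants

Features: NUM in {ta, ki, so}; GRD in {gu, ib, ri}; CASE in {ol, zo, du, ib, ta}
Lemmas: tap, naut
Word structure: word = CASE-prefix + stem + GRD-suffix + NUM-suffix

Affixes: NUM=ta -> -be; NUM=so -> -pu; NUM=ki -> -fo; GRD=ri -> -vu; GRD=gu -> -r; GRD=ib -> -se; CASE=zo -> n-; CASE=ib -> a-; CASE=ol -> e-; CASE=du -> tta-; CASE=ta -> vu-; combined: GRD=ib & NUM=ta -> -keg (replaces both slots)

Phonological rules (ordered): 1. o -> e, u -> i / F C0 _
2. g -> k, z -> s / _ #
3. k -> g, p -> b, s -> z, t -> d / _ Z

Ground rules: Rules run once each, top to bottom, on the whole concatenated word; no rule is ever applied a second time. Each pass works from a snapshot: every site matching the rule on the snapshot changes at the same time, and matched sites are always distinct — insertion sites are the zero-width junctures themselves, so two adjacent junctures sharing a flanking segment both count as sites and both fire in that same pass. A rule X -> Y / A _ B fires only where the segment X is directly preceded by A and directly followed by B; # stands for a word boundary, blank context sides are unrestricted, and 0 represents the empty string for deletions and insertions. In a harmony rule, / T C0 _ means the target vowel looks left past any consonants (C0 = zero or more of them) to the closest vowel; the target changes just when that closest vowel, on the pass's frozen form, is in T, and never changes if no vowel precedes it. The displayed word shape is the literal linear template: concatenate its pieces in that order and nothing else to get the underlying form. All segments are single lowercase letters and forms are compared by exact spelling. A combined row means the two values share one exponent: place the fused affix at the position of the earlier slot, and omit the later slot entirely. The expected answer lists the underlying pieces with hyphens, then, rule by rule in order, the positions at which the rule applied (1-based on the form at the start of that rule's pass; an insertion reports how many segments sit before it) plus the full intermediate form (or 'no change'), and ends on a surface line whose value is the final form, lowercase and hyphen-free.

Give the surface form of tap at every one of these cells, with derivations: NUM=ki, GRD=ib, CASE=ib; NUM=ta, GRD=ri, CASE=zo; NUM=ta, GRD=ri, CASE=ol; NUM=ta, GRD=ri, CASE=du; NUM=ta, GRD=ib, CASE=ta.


cell NUM=ki, GRD=ib, CASE=ib:
underlying: a-tap-se-fo
1. o -> e, u -> i / F C0 _: fires at position(s) 8: atapsefe
2. g -> k, z -> s / _ #: no change
3. k -> g, p -> b, s -> z, t -> d / _ Z: no change
surface: atapsefe

cell NUM=ta, GRD=ri, CASE=zo:
underlying: n-tap-vu-be
1. o -> e, u -> i / F C0 _: no change
2. g -> k, z -> s / _ #: no change
3. k -> g, p -> b, s -> z, t -> d / _ Z: fires at position(s) 4: ntabvube
surface: ntabvube

cell NUM=ta, GRD=ri, CASE=ol:
underlying: e-tap-vu-be
1. o -> e, u -> i / F C0 _: no change
2. g -> k, z -> s / _ #: no change
3. k -> g, p -> b, s -> z, t -> d / _ Z: fires at position(s) 4: etabvube
surface: etabvube

cell NUM=ta, GRD=ri, CASE=du:
underlying: tta-tap-vu-be
1. o -> e, u -> i / F C0 _: no change
2. g -> k, z -> s / _ #: no change
3. k -> g, p -> b, s -> z, t -> d / _ Z: fires at position(s) 6: ttatabvube
surface: ttatabvube

cell NUM=ta, GRD=ib, CASE=ta:
underlying: vu-tap-keg
1. o -> e, u -> i / F C0 _: no change
2. g -> k, z -> s / _ #: fires at position(s) 8: vutapkek
3. k -> g, p -> b, s -> z, t -> d / _ Z: no change
surface: vutapkek


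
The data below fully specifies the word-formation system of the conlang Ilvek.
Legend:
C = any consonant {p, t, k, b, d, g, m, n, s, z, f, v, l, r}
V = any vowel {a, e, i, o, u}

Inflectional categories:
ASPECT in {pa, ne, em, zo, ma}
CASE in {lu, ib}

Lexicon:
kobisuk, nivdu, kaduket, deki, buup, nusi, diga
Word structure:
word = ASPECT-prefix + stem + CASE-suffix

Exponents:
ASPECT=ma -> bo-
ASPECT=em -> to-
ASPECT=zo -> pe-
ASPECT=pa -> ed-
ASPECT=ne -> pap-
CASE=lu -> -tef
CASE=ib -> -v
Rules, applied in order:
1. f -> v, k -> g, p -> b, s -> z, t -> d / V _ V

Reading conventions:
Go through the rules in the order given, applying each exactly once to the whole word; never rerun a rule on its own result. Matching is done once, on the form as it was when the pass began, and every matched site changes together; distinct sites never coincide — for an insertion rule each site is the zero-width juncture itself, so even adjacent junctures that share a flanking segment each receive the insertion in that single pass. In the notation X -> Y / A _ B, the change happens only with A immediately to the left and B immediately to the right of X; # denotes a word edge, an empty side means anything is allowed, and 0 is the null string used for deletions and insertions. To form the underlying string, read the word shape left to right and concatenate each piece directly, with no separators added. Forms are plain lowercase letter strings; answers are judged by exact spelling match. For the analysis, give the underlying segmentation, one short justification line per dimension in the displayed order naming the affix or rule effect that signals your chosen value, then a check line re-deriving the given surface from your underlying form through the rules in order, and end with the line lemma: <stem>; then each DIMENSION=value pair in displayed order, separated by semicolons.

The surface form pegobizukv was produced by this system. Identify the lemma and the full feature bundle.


underlying: pe-kobisuk-v
ASPECT=zo - signalled by the affix pe-
CASE=ib - signalled by the affix -v
check: pekobisukv -> pegobizukv
lemma: kobisuk; ASPECT=zo; CASE=ib


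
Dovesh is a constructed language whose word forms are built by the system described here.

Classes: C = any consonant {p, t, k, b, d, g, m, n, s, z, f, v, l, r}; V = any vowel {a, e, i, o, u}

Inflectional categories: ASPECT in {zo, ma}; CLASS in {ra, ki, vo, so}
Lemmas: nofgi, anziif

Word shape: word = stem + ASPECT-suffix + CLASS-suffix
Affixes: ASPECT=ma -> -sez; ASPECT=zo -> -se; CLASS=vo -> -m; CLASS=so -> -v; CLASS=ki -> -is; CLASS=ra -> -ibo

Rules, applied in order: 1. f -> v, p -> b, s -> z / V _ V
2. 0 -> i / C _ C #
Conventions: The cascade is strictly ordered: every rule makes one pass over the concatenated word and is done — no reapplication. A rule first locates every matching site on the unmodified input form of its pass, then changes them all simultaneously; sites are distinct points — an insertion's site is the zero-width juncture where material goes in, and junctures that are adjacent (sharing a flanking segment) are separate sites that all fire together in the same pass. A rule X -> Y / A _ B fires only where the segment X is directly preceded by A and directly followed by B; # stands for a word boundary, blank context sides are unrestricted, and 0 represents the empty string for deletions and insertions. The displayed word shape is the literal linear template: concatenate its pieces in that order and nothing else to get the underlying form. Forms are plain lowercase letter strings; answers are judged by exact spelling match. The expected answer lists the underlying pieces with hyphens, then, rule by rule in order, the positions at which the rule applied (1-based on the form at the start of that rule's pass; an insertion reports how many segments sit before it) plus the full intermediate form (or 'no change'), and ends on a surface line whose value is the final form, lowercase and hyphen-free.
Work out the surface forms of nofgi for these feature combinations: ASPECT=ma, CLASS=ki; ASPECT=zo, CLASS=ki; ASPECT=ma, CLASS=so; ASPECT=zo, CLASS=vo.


cell ASPECT=ma, CLASS=ki:
underlying: nofgi-sez-is
1. f -> v, p -> b, s -> z / V _ V: fires at position(s) 6: nofgizezis
2. 0 -> i / C _ C #: no change
surface: nofgizezis

cell ASPECT=zo, CLASS=ki:
underlying: nofgi-se-is
1. f -> v, p -> b, s -> z / V _ V: fires at position(s) 6: nofgizeis
2. 0 -> i / C _ C #: no change
surface: nofgizeis

cell ASPECT=ma, CLASS=so:
underlying: nofgi-sez-v
1. f -> v, p -> b, s -> z / V _ V: fires at position(s) 6: nofgizezv
2. 0 -> i / C _ C #: inserts after position(s) 8: nofgizeziv
surface: nofgizeziv

cell ASPECT=zo, CLASS=vo:
underlying: nofgi-se-m
1. f -> v, p -> b, s -> z / V _ V: fires at position(s) 6: nofgizem
2. 0 -> i / C _ C #: no change
surface: nofgizem


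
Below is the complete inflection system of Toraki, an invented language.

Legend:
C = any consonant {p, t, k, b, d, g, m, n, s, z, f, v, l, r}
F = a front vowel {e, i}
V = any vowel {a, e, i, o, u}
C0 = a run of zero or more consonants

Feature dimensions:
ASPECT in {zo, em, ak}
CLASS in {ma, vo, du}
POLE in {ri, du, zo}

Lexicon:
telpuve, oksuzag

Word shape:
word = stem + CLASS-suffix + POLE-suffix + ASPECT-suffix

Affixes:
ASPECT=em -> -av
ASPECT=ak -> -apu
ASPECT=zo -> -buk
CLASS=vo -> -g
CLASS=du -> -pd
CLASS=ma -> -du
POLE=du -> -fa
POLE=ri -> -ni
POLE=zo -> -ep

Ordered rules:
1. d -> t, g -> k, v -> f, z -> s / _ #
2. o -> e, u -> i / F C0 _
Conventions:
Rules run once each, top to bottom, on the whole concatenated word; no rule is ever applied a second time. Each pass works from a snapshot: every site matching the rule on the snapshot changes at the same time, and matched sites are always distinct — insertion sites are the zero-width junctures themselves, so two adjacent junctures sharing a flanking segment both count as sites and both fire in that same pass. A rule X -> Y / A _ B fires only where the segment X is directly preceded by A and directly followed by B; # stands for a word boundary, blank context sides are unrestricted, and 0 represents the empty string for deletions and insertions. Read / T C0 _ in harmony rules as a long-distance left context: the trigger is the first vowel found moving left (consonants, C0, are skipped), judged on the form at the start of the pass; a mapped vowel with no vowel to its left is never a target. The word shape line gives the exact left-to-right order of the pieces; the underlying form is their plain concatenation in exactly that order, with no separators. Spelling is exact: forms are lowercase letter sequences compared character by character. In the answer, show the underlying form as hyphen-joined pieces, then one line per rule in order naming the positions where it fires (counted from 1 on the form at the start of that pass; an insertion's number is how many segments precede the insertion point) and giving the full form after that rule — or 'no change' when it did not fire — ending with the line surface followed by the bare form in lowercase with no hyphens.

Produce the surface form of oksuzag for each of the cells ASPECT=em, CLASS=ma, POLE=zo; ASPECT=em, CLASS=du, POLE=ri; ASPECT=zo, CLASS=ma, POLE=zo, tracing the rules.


cell ASPECT=em, CLASS=ma, POLE=zo:
underlying: oksuzag-du-ep-av
1. d -> t, g -> k, v -> f, z -> s / _ #: fires at position(s) 13: oksuzagduepaf
2. o -> e, u -> i / F C0 _: no change
surface: oksuzagduepaf

cell ASPECT=em, CLASS=du, POLE=ri:
underlying: oksuzag-pd-ni-av
1. d -> t, g -> k, v -> f, z -> s / _ #: fires at position(s) 13: oksuzagpdniaf
2. o -> e, u -> i / F C0 _: no change
surface: oksuzagpdniaf

cell ASPECT=zo, CLASS=ma, POLE=zo:
underlying: oksuzag-du-ep-buk
1. d -> t, g -> k, v -> f, z -> s / _ #: no change
2. o -> e, u -> i / F C0 _: fires at position(s) 13: oksuzagduepbik
surface: oksuzagduepbik


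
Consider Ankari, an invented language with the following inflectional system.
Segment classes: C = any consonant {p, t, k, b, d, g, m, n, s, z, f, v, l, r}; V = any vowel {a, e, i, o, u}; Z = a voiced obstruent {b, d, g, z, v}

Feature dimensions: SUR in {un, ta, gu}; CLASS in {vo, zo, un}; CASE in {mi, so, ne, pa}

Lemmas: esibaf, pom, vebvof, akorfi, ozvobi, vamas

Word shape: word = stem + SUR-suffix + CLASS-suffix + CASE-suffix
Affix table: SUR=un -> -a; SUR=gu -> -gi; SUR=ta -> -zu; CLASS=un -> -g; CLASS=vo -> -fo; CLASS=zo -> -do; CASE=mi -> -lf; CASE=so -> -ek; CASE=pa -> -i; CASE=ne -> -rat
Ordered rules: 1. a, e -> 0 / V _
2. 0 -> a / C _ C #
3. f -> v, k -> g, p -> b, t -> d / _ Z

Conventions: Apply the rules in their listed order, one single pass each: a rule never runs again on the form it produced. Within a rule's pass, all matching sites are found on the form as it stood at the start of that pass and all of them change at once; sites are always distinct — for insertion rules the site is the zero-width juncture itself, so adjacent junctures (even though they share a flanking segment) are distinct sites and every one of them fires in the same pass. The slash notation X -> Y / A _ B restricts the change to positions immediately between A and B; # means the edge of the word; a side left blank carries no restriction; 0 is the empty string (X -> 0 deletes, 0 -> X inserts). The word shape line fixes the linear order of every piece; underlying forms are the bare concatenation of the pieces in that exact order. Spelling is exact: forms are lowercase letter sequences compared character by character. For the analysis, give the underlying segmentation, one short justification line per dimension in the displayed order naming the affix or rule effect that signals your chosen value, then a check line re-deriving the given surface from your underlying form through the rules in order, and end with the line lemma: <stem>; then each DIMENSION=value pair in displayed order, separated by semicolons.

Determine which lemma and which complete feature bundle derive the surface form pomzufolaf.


underlying: pom-zu-fo-lf
SUR=ta - signalled by the affix -zu
CLASS=vo - signalled by the affix -fo
CASE=mi - signalled by the affix -lf
check: pomzufolf -> pomzufolf -> pomzufolaf -> pomzufolaf
lemma: pom; SUR=ta; CLASS=vo; CASE=mi


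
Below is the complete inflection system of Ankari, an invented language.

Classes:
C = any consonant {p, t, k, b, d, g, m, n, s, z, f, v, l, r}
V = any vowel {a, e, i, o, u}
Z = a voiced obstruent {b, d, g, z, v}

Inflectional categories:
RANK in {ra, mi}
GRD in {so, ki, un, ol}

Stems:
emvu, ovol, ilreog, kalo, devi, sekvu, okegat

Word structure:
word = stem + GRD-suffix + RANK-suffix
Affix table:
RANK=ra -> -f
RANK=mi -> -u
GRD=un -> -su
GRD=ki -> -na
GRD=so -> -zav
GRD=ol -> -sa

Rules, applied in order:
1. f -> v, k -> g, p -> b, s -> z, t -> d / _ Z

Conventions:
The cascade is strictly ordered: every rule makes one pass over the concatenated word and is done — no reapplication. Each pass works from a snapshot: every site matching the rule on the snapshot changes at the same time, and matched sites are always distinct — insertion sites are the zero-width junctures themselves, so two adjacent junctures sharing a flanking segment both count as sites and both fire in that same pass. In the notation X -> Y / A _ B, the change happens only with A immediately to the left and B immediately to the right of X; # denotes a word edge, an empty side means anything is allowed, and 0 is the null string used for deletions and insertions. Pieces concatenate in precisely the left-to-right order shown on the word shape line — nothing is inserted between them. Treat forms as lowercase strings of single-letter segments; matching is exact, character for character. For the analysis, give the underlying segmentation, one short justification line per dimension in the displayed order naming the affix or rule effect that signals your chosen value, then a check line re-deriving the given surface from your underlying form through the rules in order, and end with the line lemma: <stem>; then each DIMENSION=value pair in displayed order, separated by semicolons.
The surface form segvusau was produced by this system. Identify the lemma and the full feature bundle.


underlying: sekvu-sa-u
RANK=mi - signalled by the affix -u
GRD=ol - signalled by the affix -sa
check: sekvusau -> segvusau
lemma: sekvu; RANK=mi; GRD=ol


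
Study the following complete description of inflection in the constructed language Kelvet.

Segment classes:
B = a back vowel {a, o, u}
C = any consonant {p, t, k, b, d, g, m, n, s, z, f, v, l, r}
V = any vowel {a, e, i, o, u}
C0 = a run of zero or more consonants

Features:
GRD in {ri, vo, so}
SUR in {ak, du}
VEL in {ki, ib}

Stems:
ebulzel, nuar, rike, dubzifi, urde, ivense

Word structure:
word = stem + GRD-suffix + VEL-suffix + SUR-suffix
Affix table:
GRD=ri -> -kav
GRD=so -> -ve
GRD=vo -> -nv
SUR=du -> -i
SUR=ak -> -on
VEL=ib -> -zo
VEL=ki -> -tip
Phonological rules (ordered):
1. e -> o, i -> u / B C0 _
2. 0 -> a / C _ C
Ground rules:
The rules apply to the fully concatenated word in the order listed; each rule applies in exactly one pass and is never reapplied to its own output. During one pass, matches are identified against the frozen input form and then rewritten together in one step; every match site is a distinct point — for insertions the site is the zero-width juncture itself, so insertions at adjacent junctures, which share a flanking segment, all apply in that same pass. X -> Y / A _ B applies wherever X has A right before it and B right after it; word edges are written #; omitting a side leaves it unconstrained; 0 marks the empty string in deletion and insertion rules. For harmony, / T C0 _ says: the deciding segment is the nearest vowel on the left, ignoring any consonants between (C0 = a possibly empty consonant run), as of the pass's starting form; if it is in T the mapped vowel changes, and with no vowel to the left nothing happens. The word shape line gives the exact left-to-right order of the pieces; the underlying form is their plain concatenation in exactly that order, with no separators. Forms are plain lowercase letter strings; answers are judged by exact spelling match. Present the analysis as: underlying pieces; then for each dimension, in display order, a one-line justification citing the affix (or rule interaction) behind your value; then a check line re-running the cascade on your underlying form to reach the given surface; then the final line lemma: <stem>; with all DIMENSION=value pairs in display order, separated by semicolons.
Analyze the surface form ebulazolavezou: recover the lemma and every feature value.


underlying: ebulzel-ve-zo-i
GRD=so - signalled by the affix -ve
SUR=du - signalled by the affix -i
VEL=ib - signalled by the affix -zo
check: ebulzelvezoi -> ebulzolvezou -> ebulazolavezou
lemma: ebulzel; GRD=so; SUR=du; VEL=ib


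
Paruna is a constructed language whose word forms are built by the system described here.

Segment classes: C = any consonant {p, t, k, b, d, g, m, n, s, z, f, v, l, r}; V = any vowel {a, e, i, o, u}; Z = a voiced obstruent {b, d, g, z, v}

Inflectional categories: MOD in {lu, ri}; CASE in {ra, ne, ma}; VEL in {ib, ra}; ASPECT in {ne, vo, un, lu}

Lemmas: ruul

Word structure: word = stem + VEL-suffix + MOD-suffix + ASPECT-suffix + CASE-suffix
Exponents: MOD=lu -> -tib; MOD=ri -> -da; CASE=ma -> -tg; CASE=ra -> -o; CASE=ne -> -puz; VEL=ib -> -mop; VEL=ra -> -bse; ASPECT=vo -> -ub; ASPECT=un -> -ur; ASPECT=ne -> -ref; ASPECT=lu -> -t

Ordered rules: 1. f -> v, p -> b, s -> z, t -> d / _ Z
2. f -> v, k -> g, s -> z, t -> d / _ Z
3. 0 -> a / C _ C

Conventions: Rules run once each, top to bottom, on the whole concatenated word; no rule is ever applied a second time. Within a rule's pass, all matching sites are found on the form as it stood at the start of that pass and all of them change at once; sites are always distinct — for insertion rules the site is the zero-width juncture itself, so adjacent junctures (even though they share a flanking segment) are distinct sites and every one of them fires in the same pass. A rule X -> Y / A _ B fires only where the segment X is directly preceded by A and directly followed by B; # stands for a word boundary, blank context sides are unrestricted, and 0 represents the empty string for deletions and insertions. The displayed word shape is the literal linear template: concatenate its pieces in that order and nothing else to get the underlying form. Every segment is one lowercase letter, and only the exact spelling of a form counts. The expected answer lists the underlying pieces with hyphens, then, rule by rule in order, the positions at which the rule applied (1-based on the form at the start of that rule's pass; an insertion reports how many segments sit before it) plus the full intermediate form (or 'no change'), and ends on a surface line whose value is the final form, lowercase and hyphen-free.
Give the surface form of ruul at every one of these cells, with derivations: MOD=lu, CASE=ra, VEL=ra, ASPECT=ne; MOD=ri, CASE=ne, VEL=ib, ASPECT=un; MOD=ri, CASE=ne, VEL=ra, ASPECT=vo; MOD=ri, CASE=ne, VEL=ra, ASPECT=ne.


cell MOD=lu, CASE=ra, VEL=ra, ASPECT=ne:
underlying: ruul-bse-tib-ref-o
1. f -> v, p -> b, s -> z, t -> d / _ Z: no change
2. f -> v, k -> g, s -> z, t -> d / _ Z: no change
3. 0 -> a / C _ C: inserts after position(s) 4, 5, 10: ruulabasetibarefo
surface: ruulabasetibarefo

cell MOD=ri, CASE=ne, VEL=ib, ASPECT=un:
underlying: ruul-mop-da-ur-puz
1. f -> v, p -> b, s -> z, t -> d / _ Z: fires at position(s) 7: ruulmobdaurpuz
2. f -> v, k -> g, s -> z, t -> d / _ Z: no change
3. 0 -> a / C _ C: inserts after position(s) 4, 7, 11: ruulamobadaurapuz
surface: ruulamobadaurapuz

cell MOD=ri, CASE=ne, VEL=ra, ASPECT=vo:
underlying: ruul-bse-da-ub-puz
1. f -> v, p -> b, s -> z, t -> d / _ Z: no change
2. f -> v, k -> g, s -> z, t -> d / _ Z: no change
3. 0 -> a / C _ C: inserts after position(s) 4, 5, 11: ruulabasedaubapuz
surface: ruulabasedaubapuz

cell MOD=ri, CASE=ne, VEL=ra, ASPECT=ne:
underlying: ruul-bse-da-ref-puz
1. f -> v, p -> b, s -> z, t -> d / _ Z: no change
2. f -> v, k -> g, s -> z, t -> d / _ Z: no change
3. 0 -> a / C _ C: inserts after position(s) 4, 5, 12: ruulabasedarefapuz
surface: ruulabasedarefapuz


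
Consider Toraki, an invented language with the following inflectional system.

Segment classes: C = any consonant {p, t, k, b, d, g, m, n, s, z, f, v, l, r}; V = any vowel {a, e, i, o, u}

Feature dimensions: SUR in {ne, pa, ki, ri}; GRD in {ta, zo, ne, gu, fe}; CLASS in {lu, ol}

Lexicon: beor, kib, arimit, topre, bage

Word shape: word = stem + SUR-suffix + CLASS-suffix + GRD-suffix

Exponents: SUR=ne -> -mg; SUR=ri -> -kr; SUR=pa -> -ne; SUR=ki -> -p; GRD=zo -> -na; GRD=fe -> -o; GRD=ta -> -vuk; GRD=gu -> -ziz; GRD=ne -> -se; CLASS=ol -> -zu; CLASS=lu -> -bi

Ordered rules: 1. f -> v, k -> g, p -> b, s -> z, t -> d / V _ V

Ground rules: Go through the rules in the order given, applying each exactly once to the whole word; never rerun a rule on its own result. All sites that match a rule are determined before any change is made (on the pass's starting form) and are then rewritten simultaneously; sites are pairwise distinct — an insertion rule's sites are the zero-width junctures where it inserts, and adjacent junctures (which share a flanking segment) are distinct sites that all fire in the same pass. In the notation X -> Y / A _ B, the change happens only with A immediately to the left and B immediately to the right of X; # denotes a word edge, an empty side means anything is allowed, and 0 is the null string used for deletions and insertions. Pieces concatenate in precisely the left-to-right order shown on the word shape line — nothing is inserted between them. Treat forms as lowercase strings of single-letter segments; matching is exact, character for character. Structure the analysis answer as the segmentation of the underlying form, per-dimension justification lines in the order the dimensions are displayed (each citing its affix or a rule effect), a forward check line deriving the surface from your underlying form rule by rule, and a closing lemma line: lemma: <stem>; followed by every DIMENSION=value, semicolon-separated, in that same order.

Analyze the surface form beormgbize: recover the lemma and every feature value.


underlying: beor-mg-bi-se
SUR=ne - signalled by the affix -mg
GRD=ne - signalled by the affix -se
CLASS=lu - signalled by the affix -bi
check: beormgbise -> beormgbize
lemma: beor; SUR=ne; GRD=ne; CLASS=lu


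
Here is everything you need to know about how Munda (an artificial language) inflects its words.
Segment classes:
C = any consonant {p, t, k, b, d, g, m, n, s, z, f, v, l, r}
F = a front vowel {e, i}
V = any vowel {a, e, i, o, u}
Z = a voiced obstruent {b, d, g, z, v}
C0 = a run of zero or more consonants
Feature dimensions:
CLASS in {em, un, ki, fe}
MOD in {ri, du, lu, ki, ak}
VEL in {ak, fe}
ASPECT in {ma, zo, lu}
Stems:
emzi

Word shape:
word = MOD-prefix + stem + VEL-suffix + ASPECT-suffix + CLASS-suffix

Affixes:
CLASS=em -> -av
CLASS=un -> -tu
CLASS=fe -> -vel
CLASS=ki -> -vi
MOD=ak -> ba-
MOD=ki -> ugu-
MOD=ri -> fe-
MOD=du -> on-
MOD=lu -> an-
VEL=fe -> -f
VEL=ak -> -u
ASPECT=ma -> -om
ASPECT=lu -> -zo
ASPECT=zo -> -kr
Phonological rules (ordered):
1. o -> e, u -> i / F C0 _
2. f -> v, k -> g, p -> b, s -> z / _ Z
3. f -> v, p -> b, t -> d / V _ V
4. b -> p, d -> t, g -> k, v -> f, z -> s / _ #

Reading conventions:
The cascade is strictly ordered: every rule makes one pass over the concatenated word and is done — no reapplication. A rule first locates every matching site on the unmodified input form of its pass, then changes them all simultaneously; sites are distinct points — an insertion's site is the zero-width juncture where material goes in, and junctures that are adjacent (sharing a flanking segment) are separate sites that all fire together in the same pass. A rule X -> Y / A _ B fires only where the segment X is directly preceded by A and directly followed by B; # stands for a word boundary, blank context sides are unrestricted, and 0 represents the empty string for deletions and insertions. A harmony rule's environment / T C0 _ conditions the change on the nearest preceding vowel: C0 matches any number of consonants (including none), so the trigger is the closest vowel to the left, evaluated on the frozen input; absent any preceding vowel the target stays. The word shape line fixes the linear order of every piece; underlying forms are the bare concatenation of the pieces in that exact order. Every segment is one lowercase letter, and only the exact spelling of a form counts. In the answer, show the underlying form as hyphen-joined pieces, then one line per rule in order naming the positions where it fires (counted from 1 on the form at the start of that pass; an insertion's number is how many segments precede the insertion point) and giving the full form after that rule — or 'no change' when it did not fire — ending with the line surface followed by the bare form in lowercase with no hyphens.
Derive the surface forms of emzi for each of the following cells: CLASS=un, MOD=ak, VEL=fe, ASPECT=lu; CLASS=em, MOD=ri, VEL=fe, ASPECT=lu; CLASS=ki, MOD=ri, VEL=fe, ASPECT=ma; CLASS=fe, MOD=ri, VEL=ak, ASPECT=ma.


cell CLASS=un, MOD=ak, VEL=fe, ASPECT=lu:
underlying: ba-emzi-f-zo-tu
1. o -> e, u -> i / F C0 _: fires at position(s) 9: baemzifzetu
2. f -> v, k -> g, p -> b, s -> z / _ Z: fires at position(s) 7: baemzivzetu
3. f -> v, p -> b, t -> d / V _ V: fires at position(s) 10: baemzivzedu
4. b -> p, d -> t, g -> k, v -> f, z -> s / _ #: no change
surface: baemzivzedu

cell CLASS=em, MOD=ri, VEL=fe, ASPECT=lu:
underlying: fe-emzi-f-zo-av
1. o -> e, u -> i / F C0 _: fires at position(s) 9: feemzifzeav
2. f -> v, k -> g, p -> b, s -> z / _ Z: fires at position(s) 7: feemzivzeav
3. f -> v, p -> b, t -> d / V _ V: no change
4. b -> p, d -> t, g -> k, v -> f, z -> s / _ #: fires at position(s) 11: feemzivzeaf
surface: feemzivzeaf

cell CLASS=ki, MOD=ri, VEL=fe, ASPECT=ma:
underlying: fe-emzi-f-om-vi
1. o -> e, u -> i / F C0 _: fires at position(s) 8: feemzifemvi
2. f -> v, k -> g, p -> b, s -> z / _ Z: no change
3. f -> v, p -> b, t -> d / V _ V: fires at position(s) 7: feemzivemvi
4. b -> p, d -> t, g -> k, v -> f, z -> s / _ #: no change
surface: feemzivemvi

cell CLASS=fe, MOD=ri, VEL=ak, ASPECT=ma:
underlying: fe-emzi-u-om-vel
1. o -> e, u -> i / F C0 _: fires at position(s) 7: feemziiomvel
2. f -> v, k -> g, p -> b, s -> z / _ Z: no change
3. f -> v, p -> b, t -> d / V _ V: no change
4. b -> p, d -> t, g -> k, v -> f, z -> s / _ #: no change
surface: feemziiomvel
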